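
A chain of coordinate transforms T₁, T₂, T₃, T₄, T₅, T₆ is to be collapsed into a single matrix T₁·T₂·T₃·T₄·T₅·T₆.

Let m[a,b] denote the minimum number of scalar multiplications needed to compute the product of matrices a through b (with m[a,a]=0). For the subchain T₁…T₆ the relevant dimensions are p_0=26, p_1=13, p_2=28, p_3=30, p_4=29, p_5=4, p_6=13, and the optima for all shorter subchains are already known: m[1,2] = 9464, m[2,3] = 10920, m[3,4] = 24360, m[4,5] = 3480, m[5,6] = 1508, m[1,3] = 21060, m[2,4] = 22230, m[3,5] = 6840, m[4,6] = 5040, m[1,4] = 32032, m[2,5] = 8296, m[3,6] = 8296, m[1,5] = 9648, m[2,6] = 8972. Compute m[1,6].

m[1,6] = min over k∈[1,5] of m[1,k]+m[k+1,6]+p_{0}·p_k·p_{6}.
k=1: 0 + 8972 + 26·13·13 = 13366; k=2: 9464 + 8296 + 26·28·13 = 27224; k=3: 21060 + 5040 + 26·30·13 = 36240; k=4: 32032 + 1508 + 26·29·13 = 43342; k=5: 9648 + 0 + 26·4·13 = 11000.
Minimum: 11000 at k=5.

11000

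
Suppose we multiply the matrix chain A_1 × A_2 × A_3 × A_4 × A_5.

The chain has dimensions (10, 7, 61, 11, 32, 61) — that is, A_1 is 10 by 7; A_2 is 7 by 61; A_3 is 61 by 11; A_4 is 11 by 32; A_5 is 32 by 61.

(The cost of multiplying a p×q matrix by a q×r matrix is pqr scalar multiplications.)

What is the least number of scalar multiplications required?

25095

Adjacent pairs: A_1A_2 = 10·7·61 = 4270; A_2A_3 = 7·61·11 = 4697; A_3A_4 = 61·11·32 = 21472; A_4A_5 = 11·32·61 = 21472.
Length 3: A_1..A_3: k=1: 0+4697+10·7·11=5467; k=2: 4270+0+10·61·11=10980 → min 5467 | A_2..A_4: k=2: 0+21472+7·61·32=35136; k=3: 4697+0+7·11·32=7161 → min 7161 | A_3..A_5: k=3: 0+21472+61·11·61=62403; k=4: 21472+0+61·32·61=140544 → min 62403.
Length 4: A_1..A_4: k=1: 0+7161+10·7·32=9401; k=2: 4270+21472+10·61·32=45262; k=3: 5467+0+10·11·32=8987 → min 8987 | A_2..A_5: k=2: 0+62403+7·61·61=88450; k=3: 4697+21472+7·11·61=30866; k=4: 7161+0+7·32·61=20825 → min 20825.
Length 5: A_1..A_5: k=1: 0+20825+10·7·61=25095; k=2: 4270+62403+10·61·61=103883; k=3: 5467+21472+10·11·61=33649; k=4: 8987+0+10·32·61=28507 → min 25095.
Optimal order: (A_1 × (((A_2 × A_3) × A_4) × A_5)) with cost 25095.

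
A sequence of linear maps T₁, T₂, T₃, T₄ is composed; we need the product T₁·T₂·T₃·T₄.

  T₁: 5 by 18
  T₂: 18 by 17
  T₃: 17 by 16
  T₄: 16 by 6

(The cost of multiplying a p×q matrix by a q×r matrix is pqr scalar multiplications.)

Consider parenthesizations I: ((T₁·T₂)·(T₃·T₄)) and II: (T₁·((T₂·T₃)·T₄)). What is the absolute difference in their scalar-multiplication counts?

Order I = ((T₁·T₂)·(T₃·T₄)): (T₁·T₂): 5×18 by 18×17 → 5×17, cost 5·18·17 = 1530; (T₃·T₄): 17×16 by 16×6 → 17×6, cost 17·16·6 = 1632; ((T₁·T₂)·(T₃·T₄)): 5×17 by 17×6 → 5×6, cost 5·17·6 = 510; cumulative 3672. Total 3672.
Order II = (T₁·((T₂·T₃)·T₄)): (T₂·T₃): 18×17 by 17×16 → 18×16, cost 18·17·16 = 4896; ((T₂·T₃)·T₄): 18×16 by 16×6 → 18×6, cost 18·16·6 = 1728; cumulative 6624; (T₁·((T₂·T₃)·T₄)): 5×18 by 18×6 → 5×6, cost 5·18·6 = 540; cumulative 7164. Total 7164.
Difference: |3672 − 7164| = 3492.

3492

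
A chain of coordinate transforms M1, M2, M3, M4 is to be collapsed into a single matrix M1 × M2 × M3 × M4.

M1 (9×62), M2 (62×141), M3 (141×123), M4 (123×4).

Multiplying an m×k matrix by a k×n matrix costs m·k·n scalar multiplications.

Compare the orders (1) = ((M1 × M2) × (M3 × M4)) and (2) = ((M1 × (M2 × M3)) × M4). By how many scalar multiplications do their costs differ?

995202

Order (1) = ((M1 × M2) × (M3 × M4)): (M1 × M2): 9×62 by 62×141 → 9×141, cost 9·62·141 = 78678; (M3 × M4): 141×123 by 123×4 → 141×4, cost 141·123·4 = 69372; ((M1 × M2) × (M3 × M4)): 9×141 by 141×4 → 9×4, cost 9·141·4 = 5076; cumulative 153126. Total 153126.
Order (2) = ((M1 × (M2 × M3)) × M4): (M2 × M3): 62×141 by 141×123 → 62×123, cost 62·141·123 = 1075266; (M1 × (M2 × M3)): 9×62 by 62×123 → 9×123, cost 9·62·123 = 68634; cumulative 1143900; ((M1 × (M2 × M3)) × M4): 9×123 by 123×4 → 9×4, cost 9·123·4 = 4428; cumulative 1148328. Total 1148328.
Difference: |153126 − 1148328| = 995202.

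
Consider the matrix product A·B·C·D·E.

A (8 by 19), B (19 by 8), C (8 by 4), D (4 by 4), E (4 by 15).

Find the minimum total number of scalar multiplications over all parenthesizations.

Adjacent pairs: AB = 8·19·8 = 1216; BC = 19·8·4 = 608; CD = 8·4·4 = 128; DE = 4·4·15 = 240.
Length 3: A..C: k=1: 0+608+8·19·4=1216; k=2: 1216+0+8·8·4=1472 → min 1216 | B..D: k=2: 0+128+19·8·4=736; k=3: 608+0+19·4·4=912 → min 736 | C..E: k=3: 0+240+8·4·15=720; k=4: 128+0+8·4·15=608 → min 608.
Length 4: A..D: k=1: 0+736+8·19·4=1344; k=2: 1216+128+8·8·4=1600; k=3: 1216+0+8·4·4=1344 → min 1344 | B..E: k=2: 0+608+19·8·15=2888; k=3: 608+240+19·4·15=1988; k=4: 736+0+19·4·15=1876 → min 1876.
Length 5: A..E: k=1: 0+1876+8·19·15=4156; k=2: 1216+608+8·8·15=2784; k=3: 1216+240+8·4·15=1936; k=4: 1344+0+8·4·15=1824 → min 1824.
Optimal order: ((A·(B·(C·D)))·E) with cost 1824.

1824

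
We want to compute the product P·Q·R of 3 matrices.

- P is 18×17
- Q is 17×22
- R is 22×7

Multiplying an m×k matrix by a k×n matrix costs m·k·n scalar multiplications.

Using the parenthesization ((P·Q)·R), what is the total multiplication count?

9504

(P·Q): 18×17 by 17×22 → 18×22, cost 18·17·22 = 6732
((P·Q)·R): 18×22 by 22×7 → 18×7, cost 18·22·7 = 2772; cumulative 9504
Total: 9504 scalar multiplications.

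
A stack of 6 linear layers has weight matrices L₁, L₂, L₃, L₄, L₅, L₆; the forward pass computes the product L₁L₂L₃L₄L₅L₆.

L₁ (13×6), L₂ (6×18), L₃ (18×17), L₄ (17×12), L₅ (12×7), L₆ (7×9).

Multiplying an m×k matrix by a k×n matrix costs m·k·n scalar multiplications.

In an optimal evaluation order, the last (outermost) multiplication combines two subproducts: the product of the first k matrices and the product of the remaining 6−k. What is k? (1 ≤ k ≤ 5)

Adjacent pairs: L₁L₂ = 13·6·18 = 1404; L₂L₃ = 6·18·17 = 1836; L₃L₄ = 18·17·12 = 3672; L₄L₅ = 17·12·7 = 1428; L₅L₆ = 12·7·9 = 756.
Length 3: L₁..L₃: k=1: 0+1836+13·6·17=3162; k=2: 1404+0+13·18·17=5382 → min 3162 | L₂..L₄: k=2: 0+3672+6·18·12=4968; k=3: 1836+0+6·17·12=3060 → min 3060 | L₃..L₅: k=3: 0+1428+18·17·7=3570; k=4: 3672+0+18·12·7=5184 → min 3570 | L₄..L₆: k=4: 0+756+17·12·9=2592; k=5: 1428+0+17·7·9=2499 → min 2499.
Length 4: L₁..L₄: k=1: 0+3060+13·6·12=3996; k=2: 1404+3672+13·18·12=7884; k=3: 3162+0+13·17·12=5814 → min 3996 | L₂..L₅: k=2: 0+3570+6·18·7=4326; k=3: 1836+1428+6·17·7=3978; k=4: 3060+0+6·12·7=3564 → min 3564 | L₃..L₆: k=3: 0+2499+18·17·9=5253; k=4: 3672+756+18·12·9=6372; k=5: 3570+0+18·7·9=4704 → min 4704.
Length 5: L₁..L₅: k=1: 0+3564+13·6·7=4110; k=2: 1404+3570+13·18·7=6612; k=3: 3162+1428+13·17·7=6137; k=4: 3996+0+13·12·7=5088 → min 4110 | L₂..L₆: k=2: 0+4704+6·18·9=5676; k=3: 1836+2499+6·17·9=5253; k=4: 3060+756+6·12·9=4464; k=5: 3564+0+6·7·9=3942 → min 3942.
Top-level splits: k=1: (L₁..L₁)·(L₂..L₆) → 0+3942+13·6·9 = 4644; k=2: (L₁..L₂)·(L₃..L₆) → 1404+4704+13·18·9 = 8214; k=3: (L₁..L₃)·(L₄..L₆) → 3162+2499+13·17·9 = 7650; k=4: (L₁..L₄)·(L₅..L₆) → 3996+756+13·12·9 = 6156; k=5: (L₁..L₅)·(L₆..L₆) → 4110+0+13·7·9 = 4929.
Best split is after L₁, i.e. k = 1.

1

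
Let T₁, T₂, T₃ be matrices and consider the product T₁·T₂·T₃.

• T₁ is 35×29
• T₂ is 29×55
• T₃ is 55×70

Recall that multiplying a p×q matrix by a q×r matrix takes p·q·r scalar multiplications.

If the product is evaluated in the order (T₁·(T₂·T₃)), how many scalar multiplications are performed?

(T₂·T₃): 29×55 by 55×70 → 29×70, cost 29·55·70 = 111650
(T₁·(T₂·T₃)): 35×29 by 29×70 → 35×70, cost 35·29·70 = 71050; cumulative 182700
Total: 182700 scalar multiplications.

182700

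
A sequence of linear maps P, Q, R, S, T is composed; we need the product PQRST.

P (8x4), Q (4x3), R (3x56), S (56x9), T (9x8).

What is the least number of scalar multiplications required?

Adjacent pairs: PQ = 8·4·3 = 96; QR = 4·3·56 = 672; RS = 3·56·9 = 1512; ST = 56·9·8 = 4032.
Length 3: P..R: k=1: 0+672+8·4·56=2464; k=2: 96+0+8·3·56=1440 → min 1440 | Q..S: k=2: 0+1512+4·3·9=1620; k=3: 672+0+4·56·9=2688 → min 1620 | R..T: k=3: 0+4032+3·56·8=5376; k=4: 1512+0+3·9·8=1728 → min 1728.
Length 4: P..S: k=1: 0+1620+8·4·9=1908; k=2: 96+1512+8·3·9=1824; k=3: 1440+0+8·56·9=5472 → min 1824 | Q..T: k=2: 0+1728+4·3·8=1824; k=3: 672+4032+4·56·8=6496; k=4: 1620+0+4·9·8=1908 → min 1824.
Length 5: P..T: k=1: 0+1824+8·4·8=2080; k=2: 96+1728+8·3·8=2016; k=3: 1440+4032+8·56·8=9056; k=4: 1824+0+8·9·8=2400 → min 2016.
Optimal order: ((PQ)((RS)T)) with cost 2016.

2016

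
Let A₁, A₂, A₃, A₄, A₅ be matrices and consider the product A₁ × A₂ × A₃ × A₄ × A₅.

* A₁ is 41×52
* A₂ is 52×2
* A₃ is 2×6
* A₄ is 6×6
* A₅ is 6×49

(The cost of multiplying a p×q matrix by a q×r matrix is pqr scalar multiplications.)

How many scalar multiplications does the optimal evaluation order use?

8942

Adjacent pairs: A₁A₂ = 41·52·2 = 4264; A₂A₃ = 52·2·6 = 624; A₃A₄ = 2·6·6 = 72; A₄A₅ = 6·6·49 = 1764.
Length 3: A₁..A₃: k=1: 0+624+41·52·6=13416; k=2: 4264+0+41·2·6=4756 → min 4756 | A₂..A₄: k=2: 0+72+52·2·6=696; k=3: 624+0+52·6·6=2496 → min 696 | A₃..A₅: k=3: 0+1764+2·6·49=2352; k=4: 72+0+2·6·49=660 → min 660.
Length 4: A₁..A₄: k=1: 0+696+41·52·6=13488; k=2: 4264+72+41·2·6=4828; k=3: 4756+0+41·6·6=6232 → min 4828 | A₂..A₅: k=2: 0+660+52·2·49=5756; k=3: 624+1764+52·6·49=17676; k=4: 696+0+52·6·49=15984 → min 5756.
Length 5: A₁..A₅: k=1: 0+5756+41·52·49=110224; k=2: 4264+660+41·2·49=8942; k=3: 4756+1764+41·6·49=18574; k=4: 4828+0+41·6·49=16882 → min 8942.
Optimal order: ((A₁ × A₂) × ((A₃ × A₄) × A₅)) with cost 8942.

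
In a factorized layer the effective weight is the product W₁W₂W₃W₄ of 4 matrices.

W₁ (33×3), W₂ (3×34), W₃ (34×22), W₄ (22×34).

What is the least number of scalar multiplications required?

Adjacent pairs: W₁W₂ = 33·3·34 = 3366; W₂W₃ = 3·34·22 = 2244; W₃W₄ = 34·22·34 = 25432.
Length 3: W₁..W₃: k=1: 0+2244+33·3·22=4422; k=2: 3366+0+33·34·22=28050 → min 4422 | W₂..W₄: k=2: 0+25432+3·34·34=28900; k=3: 2244+0+3·22·34=4488 → min 4488.
Length 4: W₁..W₄: k=1: 0+4488+33·3·34=7854; k=2: 3366+25432+33·34·34=66946; k=3: 4422+0+33·22·34=29106 → min 7854.
Optimal order: (W₁((W₂W₃)W₄)) with cost 7854.

7854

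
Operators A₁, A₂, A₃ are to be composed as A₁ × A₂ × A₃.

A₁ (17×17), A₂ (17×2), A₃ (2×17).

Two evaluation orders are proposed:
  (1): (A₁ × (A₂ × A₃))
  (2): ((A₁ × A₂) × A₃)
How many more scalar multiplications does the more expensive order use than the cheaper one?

4335

Order (1) = (A₁ × (A₂ × A₃)): (A₂ × A₃): 17×2 by 2×17 → 17×17, cost 17·2·17 = 578; (A₁ × (A₂ × A₃)): 17×17 by 17×17 → 17×17, cost 17·17·17 = 4913; cumulative 5491. Total 5491.
Order (2) = ((A₁ × A₂) × A₃): (A₁ × A₂): 17×17 by 17×2 → 17×2, cost 17·17·2 = 578; ((A₁ × A₂) × A₃): 17×2 by 2×17 → 17×17, cost 17·2·17 = 578; cumulative 1156. Total 1156.
Difference: |5491 − 1156| = 4335.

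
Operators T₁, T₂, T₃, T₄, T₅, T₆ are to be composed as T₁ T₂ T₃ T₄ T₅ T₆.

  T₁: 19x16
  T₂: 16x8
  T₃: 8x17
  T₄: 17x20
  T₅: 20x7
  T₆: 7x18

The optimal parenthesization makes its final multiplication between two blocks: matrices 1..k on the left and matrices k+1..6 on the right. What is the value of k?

Adjacent pairs: T₁T₂ = 19·16·8 = 2432; T₂T₃ = 16·8·17 = 2176; T₃T₄ = 8·17·20 = 2720; T₄T₅ = 17·20·7 = 2380; T₅T₆ = 20·7·18 = 2520.
Length 3: T₁..T₃: k=1: 0+2176+19·16·17=7344; k=2: 2432+0+19·8·17=5016 → min 5016 | T₂..T₄: k=2: 0+2720+16·8·20=5280; k=3: 2176+0+16·17·20=7616 → min 5280 | T₃..T₅: k=3: 0+2380+8·17·7=3332; k=4: 2720+0+8·20·7=3840 → min 3332 | T₄..T₆: k=4: 0+2520+17·20·18=8640; k=5: 2380+0+17·7·18=4522 → min 4522.
Length 4: T₁..T₄: k=1: 0+5280+19·16·20=11360; k=2: 2432+2720+19·8·20=8192; k=3: 5016+0+19·17·20=11476 → min 8192 | T₂..T₅: k=2: 0+3332+16·8·7=4228; k=3: 2176+2380+16·17·7=6460; k=4: 5280+0+16·20·7=7520 → min 4228 | T₃..T₆: k=3: 0+4522+8·17·18=6970; k=4: 2720+2520+8·20·18=8120; k=5: 3332+0+8·7·18=4340 → min 4340.
Length 5: T₁..T₅: k=1: 0+4228+19·16·7=6356; k=2: 2432+3332+19·8·7=6828; k=3: 5016+2380+19·17·7=9657; k=4: 8192+0+19·20·7=10852 → min 6356 | T₂..T₆: k=2: 0+4340+16·8·18=6644; k=3: 2176+4522+16·17·18=11594; k=4: 5280+2520+16·20·18=13560; k=5: 4228+0+16·7·18=6244 → min 6244.
Top-level splits: k=1: (T₁..T₁)·(T₂..T₆) → 0+6244+19·16·18 = 11716; k=2: (T₁..T₂)·(T₃..T₆) → 2432+4340+19·8·18 = 9508; k=3: (T₁..T₃)·(T₄..T₆) → 5016+4522+19·17·18 = 15352; k=4: (T₁..T₄)·(T₅..T₆) → 8192+2520+19·20·18 = 17552; k=5: (T₁..T₅)·(T₆..T₆) → 6356+0+19·7·18 = 8750.
Best split is after T₅, i.e. k = 5.

5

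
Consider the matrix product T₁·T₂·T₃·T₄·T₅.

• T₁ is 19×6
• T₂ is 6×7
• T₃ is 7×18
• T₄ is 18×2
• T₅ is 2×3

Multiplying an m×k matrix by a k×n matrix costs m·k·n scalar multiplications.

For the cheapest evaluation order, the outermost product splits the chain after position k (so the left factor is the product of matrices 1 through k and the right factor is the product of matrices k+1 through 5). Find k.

4

Adjacent pairs: T₁T₂ = 19·6·7 = 798; T₂T₃ = 6·7·18 = 756; T₃T₄ = 7·18·2 = 252; T₄T₅ = 18·2·3 = 108.
Length 3: T₁..T₃: k=1: 0+756+19·6·18=2808; k=2: 798+0+19·7·18=3192 → min 2808 | T₂..T₄: k=2: 0+252+6·7·2=336; k=3: 756+0+6·18·2=972 → min 336 | T₃..T₅: k=3: 0+108+7·18·3=486; k=4: 252+0+7·2·3=294 → min 294.
Length 4: T₁..T₄: k=1: 0+336+19·6·2=564; k=2: 798+252+19·7·2=1316; k=3: 2808+0+19·18·2=3492 → min 564 | T₂..T₅: k=2: 0+294+6·7·3=420; k=3: 756+108+6·18·3=1188; k=4: 336+0+6·2·3=372 → min 372.
Top-level splits: k=1: (T₁..T₁)·(T₂..T₅) → 0+372+19·6·3 = 714; k=2: (T₁..T₂)·(T₃..T₅) → 798+294+19·7·3 = 1491; k=3: (T₁..T₃)·(T₄..T₅) → 2808+108+19·18·3 = 3942; k=4: (T₁..T₄)·(T₅..T₅) → 564+0+19·2·3 = 678.
Best split is after T₄, i.e. k = 4.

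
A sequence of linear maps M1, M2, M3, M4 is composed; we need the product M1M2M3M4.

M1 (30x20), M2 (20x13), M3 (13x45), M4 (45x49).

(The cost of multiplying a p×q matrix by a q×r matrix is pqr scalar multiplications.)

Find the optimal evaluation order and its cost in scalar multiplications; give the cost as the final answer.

Adjacent pairs: M1M2 = 30·20·13 = 7800; M2M3 = 20·13·45 = 11700; M3M4 = 13·45·49 = 28665.
Length 3: M1..M3: k=1: 0+11700+30·20·45=38700; k=2: 7800+0+30·13·45=25350 → min 25350 | M2..M4: k=2: 0+28665+20·13·49=41405; k=3: 11700+0+20·45·49=55800 → min 41405.
Length 4: M1..M4: k=1: 0+41405+30·20·49=70805; k=2: 7800+28665+30·13·49=55575; k=3: 25350+0+30·45·49=91500 → min 55575.
Optimal parenthesization: ((M1M2)(M3M4)) with cost 55575.

55575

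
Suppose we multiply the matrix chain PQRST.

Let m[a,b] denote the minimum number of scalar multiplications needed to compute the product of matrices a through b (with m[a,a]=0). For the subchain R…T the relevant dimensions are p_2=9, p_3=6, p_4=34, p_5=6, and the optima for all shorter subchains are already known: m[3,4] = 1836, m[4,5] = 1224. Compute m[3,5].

1548

m[3,5] = min over k∈[3,4] of m[3,k]+m[k+1,5]+p_{2}·p_k·p_{5}.
k=3: 0 + 1224 + 9·6·6 = 1548; k=4: 1836 + 0 + 9·34·6 = 3672.
Minimum: 1548 at k=3.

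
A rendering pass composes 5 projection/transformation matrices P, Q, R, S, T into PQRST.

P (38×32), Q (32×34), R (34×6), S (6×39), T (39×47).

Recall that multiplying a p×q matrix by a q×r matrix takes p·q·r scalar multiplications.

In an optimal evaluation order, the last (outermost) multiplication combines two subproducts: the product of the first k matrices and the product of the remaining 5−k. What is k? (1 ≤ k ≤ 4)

Adjacent pairs: PQ = 38·32·34 = 41344; QR = 32·34·6 = 6528; RS = 34·6·39 = 7956; ST = 6·39·47 = 10998.
Length 3: P..R: k=1: 0+6528+38·32·6=13824; k=2: 41344+0+38·34·6=49096 → min 13824 | Q..S: k=2: 0+7956+32·34·39=50388; k=3: 6528+0+32·6·39=14016 → min 14016 | R..T: k=3: 0+10998+34·6·47=20586; k=4: 7956+0+34·39·47=70278 → min 20586.
Length 4: P..S: k=1: 0+14016+38·32·39=61440; k=2: 41344+7956+38·34·39=99688; k=3: 13824+0+38·6·39=22716 → min 22716 | Q..T: k=2: 0+20586+32·34·47=71722; k=3: 6528+10998+32·6·47=26550; k=4: 14016+0+32·39·47=72672 → min 26550.
Top-level splits: k=1: (P..P)·(Q..T) → 0+26550+38·32·47 = 83702; k=2: (P..Q)·(R..T) → 41344+20586+38·34·47 = 122654; k=3: (P..R)·(S..T) → 13824+10998+38·6·47 = 35538; k=4: (P..S)·(T..T) → 22716+0+38·39·47 = 92370.
Best split is after R, i.e. k = 3.

3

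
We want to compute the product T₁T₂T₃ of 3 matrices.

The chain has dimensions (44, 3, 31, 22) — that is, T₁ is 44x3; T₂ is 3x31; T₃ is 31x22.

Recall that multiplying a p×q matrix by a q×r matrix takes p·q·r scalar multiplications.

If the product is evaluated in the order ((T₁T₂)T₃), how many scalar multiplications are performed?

(T₁T₂): 44×3 by 3×31 → 44×31, cost 44·3·31 = 4092
((T₁T₂)T₃): 44×31 by 31×22 → 44×22, cost 44·31·22 = 30008; cumulative 34100
Total: 34100 scalar multiplications.

34100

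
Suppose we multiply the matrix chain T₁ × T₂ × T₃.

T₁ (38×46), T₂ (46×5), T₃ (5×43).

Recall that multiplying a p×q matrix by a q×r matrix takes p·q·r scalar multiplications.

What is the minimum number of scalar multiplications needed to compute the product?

16910

Order (T₁ × (T₂ × T₃)): (T₂ × T₃): 46×5 by 5×43 → 46×43, cost 46·5·43 = 9890; (T₁ × (T₂ × T₃)): 38×46 by 46×43 → 38×43, cost 38·46·43 = 75164; cumulative 85054. Total 85054.
Order ((T₁ × T₂) × T₃): (T₁ × T₂): 38×46 by 46×5 → 38×5, cost 38·46·5 = 8740; ((T₁ × T₂) × T₃): 38×5 by 5×43 → 38×43, cost 38·5·43 = 8170; cumulative 16910. Total 16910.
Minimum: 16910.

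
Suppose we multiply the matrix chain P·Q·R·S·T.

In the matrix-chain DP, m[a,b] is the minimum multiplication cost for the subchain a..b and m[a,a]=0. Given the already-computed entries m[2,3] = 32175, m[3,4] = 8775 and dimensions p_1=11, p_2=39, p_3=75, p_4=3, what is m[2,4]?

10062

m[2,4] = min over k∈[2,3] of m[2,k]+m[k+1,4]+p_{1}·p_k·p_{4}.
k=2: 0 + 8775 + 11·39·3 = 10062; k=3: 32175 + 0 + 11·75·3 = 34650.
Minimum: 10062 at k=2.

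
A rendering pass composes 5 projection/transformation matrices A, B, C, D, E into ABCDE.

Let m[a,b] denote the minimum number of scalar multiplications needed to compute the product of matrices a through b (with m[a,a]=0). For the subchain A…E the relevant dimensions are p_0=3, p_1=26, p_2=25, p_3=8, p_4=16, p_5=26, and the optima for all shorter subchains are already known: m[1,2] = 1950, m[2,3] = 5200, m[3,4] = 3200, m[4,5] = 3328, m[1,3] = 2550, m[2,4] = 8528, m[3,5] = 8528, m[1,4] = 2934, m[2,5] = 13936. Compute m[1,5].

4182

m[1,5] = min over k∈[1,4] of m[1,k]+m[k+1,5]+p_{0}·p_k·p_{5}.
k=1: 0 + 13936 + 3·26·26 = 15964; k=2: 1950 + 8528 + 3·25·26 = 12428; k=3: 2550 + 3328 + 3·8·26 = 6502; k=4: 2934 + 0 + 3·16·26 = 4182.
Minimum: 4182 at k=4.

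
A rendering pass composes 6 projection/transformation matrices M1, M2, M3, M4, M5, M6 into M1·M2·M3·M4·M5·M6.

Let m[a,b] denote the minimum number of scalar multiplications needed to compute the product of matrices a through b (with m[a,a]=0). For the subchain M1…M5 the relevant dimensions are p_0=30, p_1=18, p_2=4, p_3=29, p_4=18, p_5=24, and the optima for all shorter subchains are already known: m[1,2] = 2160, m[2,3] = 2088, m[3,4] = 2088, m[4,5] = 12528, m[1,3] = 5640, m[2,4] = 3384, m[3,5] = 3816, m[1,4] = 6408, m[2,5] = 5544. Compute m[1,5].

8856

m[1,5] = min over k∈[1,4] of m[1,k]+m[k+1,5]+p_{0}·p_k·p_{5}.
k=1: 0 + 5544 + 30·18·24 = 18504; k=2: 2160 + 3816 + 30·4·24 = 8856; k=3: 5640 + 12528 + 30·29·24 = 39048; k=4: 6408 + 0 + 30·18·24 = 19368.
Minimum: 8856 at k=2.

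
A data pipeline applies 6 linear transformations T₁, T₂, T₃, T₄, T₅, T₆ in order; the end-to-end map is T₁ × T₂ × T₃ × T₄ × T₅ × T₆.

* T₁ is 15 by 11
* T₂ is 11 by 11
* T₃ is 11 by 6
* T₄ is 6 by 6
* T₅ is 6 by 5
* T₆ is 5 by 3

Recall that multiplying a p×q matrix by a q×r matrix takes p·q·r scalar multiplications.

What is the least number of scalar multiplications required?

1254

Adjacent pairs: T₁T₂ = 15·11·11 = 1815; T₂T₃ = 11·11·6 = 726; T₃T₄ = 11·6·6 = 396; T₄T₅ = 6·6·5 = 180; T₅T₆ = 6·5·3 = 90.
Length 3: T₁..T₃: k=1: 0+726+15·11·6=1716; k=2: 1815+0+15·11·6=2805 → min 1716 | T₂..T₄: k=2: 0+396+11·11·6=1122; k=3: 726+0+11·6·6=1122 → min 1122 | T₃..T₅: k=3: 0+180+11·6·5=510; k=4: 396+0+11·6·5=726 → min 510 | T₄..T₆: k=4: 0+90+6·6·3=198; k=5: 180+0+6·5·3=270 → min 198.
Length 4: T₁..T₄: k=1: 0+1122+15·11·6=2112; k=2: 1815+396+15·11·6=3201; k=3: 1716+0+15·6·6=2256 → min 2112 | T₂..T₅: k=2: 0+510+11·11·5=1115; k=3: 726+180+11·6·5=1236; k=4: 1122+0+11·6·5=1452 → min 1115 | T₃..T₆: k=3: 0+198+11·6·3=396; k=4: 396+90+11·6·3=684; k=5: 510+0+11·5·3=675 → min 396.
Length 5: T₁..T₅: k=1: 0+1115+15·11·5=1940; k=2: 1815+510+15·11·5=3150; k=3: 1716+180+15·6·5=2346; k=4: 2112+0+15·6·5=2562 → min 1940 | T₂..T₆: k=2: 0+396+11·11·3=759; k=3: 726+198+11·6·3=1122; k=4: 1122+90+11·6·3=1410; k=5: 1115+0+11·5·3=1280 → min 759.
Length 6: T₁..T₆: k=1: 0+759+15·11·3=1254; k=2: 1815+396+15·11·3=2706; k=3: 1716+198+15·6·3=2184; k=4: 2112+90+15·6·3=2472; k=5: 1940+0+15·5·3=2165 → min 1254.
Optimal order: (T₁ × (T₂ × (T₃ × (T₄ × (T₅ × T₆))))) with cost 1254.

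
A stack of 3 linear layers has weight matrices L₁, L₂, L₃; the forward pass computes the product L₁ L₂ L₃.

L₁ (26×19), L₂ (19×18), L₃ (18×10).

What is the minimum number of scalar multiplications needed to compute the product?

8360

Order (L₁ (L₂ L₃)): (L₂ L₃): 19×18 by 18×10 → 19×10, cost 19·18·10 = 3420; (L₁ (L₂ L₃)): 26×19 by 19×10 → 26×10, cost 26·19·10 = 4940; cumulative 8360. Total 8360.
Order ((L₁ L₂) L₃): (L₁ L₂): 26×19 by 19×18 → 26×18, cost 26·19·18 = 8892; ((L₁ L₂) L₃): 26×18 by 18×10 → 26×10, cost 26·18·10 = 4680; cumulative 13572. Total 13572.
Minimum: 8360.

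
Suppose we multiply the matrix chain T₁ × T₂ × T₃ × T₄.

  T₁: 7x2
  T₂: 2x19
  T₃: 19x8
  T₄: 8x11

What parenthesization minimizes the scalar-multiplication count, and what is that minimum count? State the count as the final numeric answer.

Adjacent pairs: T₁T₂ = 7·2·19 = 266; T₂T₃ = 2·19·8 = 304; T₃T₄ = 19·8·11 = 1672.
Length 3: T₁..T₃: k=1: 0+304+7·2·8=416; k=2: 266+0+7·19·8=1330 → min 416 | T₂..T₄: k=2: 0+1672+2·19·11=2090; k=3: 304+0+2·8·11=480 → min 480.
Length 4: T₁..T₄: k=1: 0+480+7·2·11=634; k=2: 266+1672+7·19·11=3401; k=3: 416+0+7·8·11=1032 → min 634.
Optimal parenthesization: (T₁ × ((T₂ × T₃) × T₄)) with cost 634.

634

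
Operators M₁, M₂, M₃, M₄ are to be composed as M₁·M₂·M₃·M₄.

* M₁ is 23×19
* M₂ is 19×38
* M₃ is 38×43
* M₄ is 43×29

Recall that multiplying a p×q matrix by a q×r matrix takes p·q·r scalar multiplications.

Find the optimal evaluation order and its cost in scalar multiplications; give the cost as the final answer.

Adjacent pairs: M₁M₂ = 23·19·38 = 16606; M₂M₃ = 19·38·43 = 31046; M₃M₄ = 38·43·29 = 47386.
Length 3: M₁..M₃: k=1: 0+31046+23·19·43=49837; k=2: 16606+0+23·38·43=54188 → min 49837 | M₂..M₄: k=2: 0+47386+19·38·29=68324; k=3: 31046+0+19·43·29=54739 → min 54739.
Length 4: M₁..M₄: k=1: 0+54739+23·19·29=67412; k=2: 16606+47386+23·38·29=89338; k=3: 49837+0+23·43·29=78518 → min 67412.
Optimal parenthesization: (M₁·((M₂·M₃)·M₄)) with cost 67412.

67412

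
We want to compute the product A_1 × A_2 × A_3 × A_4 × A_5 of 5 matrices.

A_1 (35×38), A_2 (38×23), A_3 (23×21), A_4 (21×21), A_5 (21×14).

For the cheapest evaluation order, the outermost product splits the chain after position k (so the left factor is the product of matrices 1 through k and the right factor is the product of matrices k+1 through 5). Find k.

1

Adjacent pairs: A_1A_2 = 35·38·23 = 30590; A_2A_3 = 38·23·21 = 18354; A_3A_4 = 23·21·21 = 10143; A_4A_5 = 21·21·14 = 6174.
Length 3: A_1..A_3: k=1: 0+18354+35·38·21=46284; k=2: 30590+0+35·23·21=47495 → min 46284 | A_2..A_4: k=2: 0+10143+38·23·21=28497; k=3: 18354+0+38·21·21=35112 → min 28497 | A_3..A_5: k=3: 0+6174+23·21·14=12936; k=4: 10143+0+23·21·14=16905 → min 12936.
Length 4: A_1..A_4: k=1: 0+28497+35·38·21=56427; k=2: 30590+10143+35·23·21=57638; k=3: 46284+0+35·21·21=61719 → min 56427 | A_2..A_5: k=2: 0+12936+38·23·14=25172; k=3: 18354+6174+38·21·14=35700; k=4: 28497+0+38·21·14=39669 → min 25172.
Top-level splits: k=1: (A_1..A_1)·(A_2..A_5) → 0+25172+35·38·14 = 43792; k=2: (A_1..A_2)·(A_3..A_5) → 30590+12936+35·23·14 = 54796; k=3: (A_1..A_3)·(A_4..A_5) → 46284+6174+35·21·14 = 62748; k=4: (A_1..A_4)·(A_5..A_5) → 56427+0+35·21·14 = 66717.
Best split is after A_1, i.e. k = 1.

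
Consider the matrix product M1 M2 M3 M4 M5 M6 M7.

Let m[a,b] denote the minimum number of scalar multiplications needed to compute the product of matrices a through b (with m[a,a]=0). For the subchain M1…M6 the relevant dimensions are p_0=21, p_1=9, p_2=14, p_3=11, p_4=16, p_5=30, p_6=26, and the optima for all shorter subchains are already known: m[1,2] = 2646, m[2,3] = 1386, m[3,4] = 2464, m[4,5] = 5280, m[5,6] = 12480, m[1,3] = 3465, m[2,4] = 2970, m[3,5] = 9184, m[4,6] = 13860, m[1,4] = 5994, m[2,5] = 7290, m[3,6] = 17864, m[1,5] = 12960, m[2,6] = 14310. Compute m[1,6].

19224

m[1,6] = min over k∈[1,5] of m[1,k]+m[k+1,6]+p_{0}·p_k·p_{6}.
k=1: 0 + 14310 + 21·9·26 = 19224; k=2: 2646 + 17864 + 21·14·26 = 28154; k=3: 3465 + 13860 + 21·11·26 = 23331; k=4: 5994 + 12480 + 21·16·26 = 27210; k=5: 12960 + 0 + 21·30·26 = 29340.
Minimum: 19224 at k=1.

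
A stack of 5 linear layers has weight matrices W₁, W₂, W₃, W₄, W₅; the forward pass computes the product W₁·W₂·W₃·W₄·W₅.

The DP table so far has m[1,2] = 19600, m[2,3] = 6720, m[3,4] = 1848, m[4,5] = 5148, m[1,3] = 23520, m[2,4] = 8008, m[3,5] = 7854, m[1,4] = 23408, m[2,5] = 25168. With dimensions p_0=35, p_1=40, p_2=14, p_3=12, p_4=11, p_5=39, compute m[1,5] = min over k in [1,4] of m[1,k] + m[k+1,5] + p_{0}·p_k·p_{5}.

m[1,5] = min over k∈[1,4] of m[1,k]+m[k+1,5]+p_{0}·p_k·p_{5}.
k=1: 0 + 25168 + 35·40·39 = 79768; k=2: 19600 + 7854 + 35·14·39 = 46564; k=3: 23520 + 5148 + 35·12·39 = 45048; k=4: 23408 + 0 + 35·11·39 = 38423.
Minimum: 38423 at k=4.

38423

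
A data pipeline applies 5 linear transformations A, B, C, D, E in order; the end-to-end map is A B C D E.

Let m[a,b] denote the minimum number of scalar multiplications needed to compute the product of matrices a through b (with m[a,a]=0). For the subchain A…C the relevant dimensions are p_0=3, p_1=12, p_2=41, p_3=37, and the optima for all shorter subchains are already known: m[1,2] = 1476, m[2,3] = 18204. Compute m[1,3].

6027

m[1,3] = min over k∈[1,2] of m[1,k]+m[k+1,3]+p_{0}·p_k·p_{3}.
k=1: 0 + 18204 + 3·12·37 = 19536; k=2: 1476 + 0 + 3·41·37 = 6027.
Minimum: 6027 at k=2.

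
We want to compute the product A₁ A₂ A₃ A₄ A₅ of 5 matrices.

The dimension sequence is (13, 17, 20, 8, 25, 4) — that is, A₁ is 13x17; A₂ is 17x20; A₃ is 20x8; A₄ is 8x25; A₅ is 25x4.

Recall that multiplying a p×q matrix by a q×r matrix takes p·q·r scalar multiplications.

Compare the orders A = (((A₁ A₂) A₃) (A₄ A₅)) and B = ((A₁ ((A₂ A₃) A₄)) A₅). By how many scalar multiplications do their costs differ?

Order A = (((A₁ A₂) A₃) (A₄ A₅)): (A₁ A₂): 13×17 by 17×20 → 13×20, cost 13·17·20 = 4420; ((A₁ A₂) A₃): 13×20 by 20×8 → 13×8, cost 13·20·8 = 2080; cumulative 6500; (A₄ A₅): 8×25 by 25×4 → 8×4, cost 8·25·4 = 800; (((A₁ A₂) A₃) (A₄ A₅)): 13×8 by 8×4 → 13×4, cost 13·8·4 = 416; cumulative 7716. Total 7716.
Order B = ((A₁ ((A₂ A₃) A₄)) A₅): (A₂ A₃): 17×20 by 20×8 → 17×8, cost 17·20·8 = 2720; ((A₂ A₃) A₄): 17×8 by 8×25 → 17×25, cost 17·8·25 = 3400; cumulative 6120; (A₁ ((A₂ A₃) A₄)): 13×17 by 17×25 → 13×25, cost 13·17·25 = 5525; cumulative 11645; ((A₁ ((A₂ A₃) A₄)) A₅): 13×25 by 25×4 → 13×4, cost 13·25·4 = 1300; cumulative 12945. Total 12945.
Difference: |7716 − 12945| = 5229.

5229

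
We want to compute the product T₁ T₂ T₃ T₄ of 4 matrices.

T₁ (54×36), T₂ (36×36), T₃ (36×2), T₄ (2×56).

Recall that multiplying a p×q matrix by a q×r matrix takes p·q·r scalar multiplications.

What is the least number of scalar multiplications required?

Adjacent pairs: T₁T₂ = 54·36·36 = 69984; T₂T₃ = 36·36·2 = 2592; T₃T₄ = 36·2·56 = 4032.
Length 3: T₁..T₃: k=1: 0+2592+54·36·2=6480; k=2: 69984+0+54·36·2=73872 → min 6480 | T₂..T₄: k=2: 0+4032+36·36·56=76608; k=3: 2592+0+36·2·56=6624 → min 6624.
Length 4: T₁..T₄: k=1: 0+6624+54·36·56=115488; k=2: 69984+4032+54·36·56=182880; k=3: 6480+0+54·2·56=12528 → min 12528.
Optimal order: ((T₁ (T₂ T₃)) T₄) with cost 12528.

12528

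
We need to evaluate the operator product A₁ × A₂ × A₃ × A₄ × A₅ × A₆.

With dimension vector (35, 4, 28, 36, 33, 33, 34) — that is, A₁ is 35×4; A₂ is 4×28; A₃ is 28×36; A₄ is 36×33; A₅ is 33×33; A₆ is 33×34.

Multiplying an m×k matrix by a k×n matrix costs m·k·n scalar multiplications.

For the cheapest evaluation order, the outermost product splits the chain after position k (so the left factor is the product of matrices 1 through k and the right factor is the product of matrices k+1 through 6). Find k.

Adjacent pairs: A₁A₂ = 35·4·28 = 3920; A₂A₃ = 4·28·36 = 4032; A₃A₄ = 28·36·33 = 33264; A₄A₅ = 36·33·33 = 39204; A₅A₆ = 33·33·34 = 37026.
Length 3: A₁..A₃: k=1: 0+4032+35·4·36=9072; k=2: 3920+0+35·28·36=39200 → min 9072 | A₂..A₄: k=2: 0+33264+4·28·33=36960; k=3: 4032+0+4·36·33=8784 → min 8784 | A₃..A₅: k=3: 0+39204+28·36·33=72468; k=4: 33264+0+28·33·33=63756 → min 63756 | A₄..A₆: k=4: 0+37026+36·33·34=77418; k=5: 39204+0+36·33·34=79596 → min 77418.
Length 4: A₁..A₄: k=1: 0+8784+35·4·33=13404; k=2: 3920+33264+35·28·33=69524; k=3: 9072+0+35·36·33=50652 → min 13404 | A₂..A₅: k=2: 0+63756+4·28·33=67452; k=3: 4032+39204+4·36·33=47988; k=4: 8784+0+4·33·33=13140 → min 13140 | A₃..A₆: k=3: 0+77418+28·36·34=111690; k=4: 33264+37026+28·33·34=101706; k=5: 63756+0+28·33·34=95172 → min 95172.
Length 5: A₁..A₅: k=1: 0+13140+35·4·33=17760; k=2: 3920+63756+35·28·33=100016; k=3: 9072+39204+35·36·33=89856; k=4: 13404+0+35·33·33=51519 → min 17760 | A₂..A₆: k=2: 0+95172+4·28·34=98980; k=3: 4032+77418+4·36·34=86346; k=4: 8784+37026+4·33·34=50298; k=5: 13140+0+4·33·34=17628 → min 17628.
Top-level splits: k=1: (A₁..A₁)·(A₂..A₆) → 0+17628+35·4·34 = 22388; k=2: (A₁..A₂)·(A₃..A₆) → 3920+95172+35·28·34 = 132412; k=3: (A₁..A₃)·(A₄..A₆) → 9072+77418+35·36·34 = 129330; k=4: (A₁..A₄)·(A₅..A₆) → 13404+37026+35·33·34 = 89700; k=5: (A₁..A₅)·(A₆..A₆) → 17760+0+35·33·34 = 57030.
Best split is after A₁, i.e. k = 1.

1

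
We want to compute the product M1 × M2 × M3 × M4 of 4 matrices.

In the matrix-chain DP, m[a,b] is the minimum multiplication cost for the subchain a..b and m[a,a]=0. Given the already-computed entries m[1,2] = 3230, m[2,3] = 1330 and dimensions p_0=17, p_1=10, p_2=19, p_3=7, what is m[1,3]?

2520

m[1,3] = min over k∈[1,2] of m[1,k]+m[k+1,3]+p_{0}·p_k·p_{3}.
k=1: 0 + 1330 + 17·10·7 = 2520; k=2: 3230 + 0 + 17·19·7 = 5491.
Minimum: 2520 at k=1.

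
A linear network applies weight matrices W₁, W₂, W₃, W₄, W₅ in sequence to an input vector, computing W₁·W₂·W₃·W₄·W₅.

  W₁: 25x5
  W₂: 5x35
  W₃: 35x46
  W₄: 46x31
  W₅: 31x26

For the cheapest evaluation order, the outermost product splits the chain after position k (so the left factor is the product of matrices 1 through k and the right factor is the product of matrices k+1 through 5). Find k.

1

Adjacent pairs: W₁W₂ = 25·5·35 = 4375; W₂W₃ = 5·35·46 = 8050; W₃W₄ = 35·46·31 = 49910; W₄W₅ = 46·31·26 = 37076.
Length 3: W₁..W₃: k=1: 0+8050+25·5·46=13800; k=2: 4375+0+25·35·46=44625 → min 13800 | W₂..W₄: k=2: 0+49910+5·35·31=55335; k=3: 8050+0+5·46·31=15180 → min 15180 | W₃..W₅: k=3: 0+37076+35·46·26=78936; k=4: 49910+0+35·31·26=78120 → min 78120.
Length 4: W₁..W₄: k=1: 0+15180+25·5·31=19055; k=2: 4375+49910+25·35·31=81410; k=3: 13800+0+25·46·31=49450 → min 19055 | W₂..W₅: k=2: 0+78120+5·35·26=82670; k=3: 8050+37076+5·46·26=51106; k=4: 15180+0+5·31·26=19210 → min 19210.
Top-level splits: k=1: (W₁..W₁)·(W₂..W₅) → 0+19210+25·5·26 = 22460; k=2: (W₁..W₂)·(W₃..W₅) → 4375+78120+25·35·26 = 105245; k=3: (W₁..W₃)·(W₄..W₅) → 13800+37076+25·46·26 = 80776; k=4: (W₁..W₄)·(W₅..W₅) → 19055+0+25·31·26 = 39205.
Best split is after W₁, i.e. k = 1.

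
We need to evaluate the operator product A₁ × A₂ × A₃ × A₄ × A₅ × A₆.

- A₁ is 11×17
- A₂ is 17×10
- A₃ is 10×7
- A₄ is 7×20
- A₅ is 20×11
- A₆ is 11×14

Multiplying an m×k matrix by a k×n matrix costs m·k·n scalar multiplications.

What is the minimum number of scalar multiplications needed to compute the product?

6195

Adjacent pairs: A₁A₂ = 11·17·10 = 1870; A₂A₃ = 17·10·7 = 1190; A₃A₄ = 10·7·20 = 1400; A₄A₅ = 7·20·11 = 1540; A₅A₆ = 20·11·14 = 3080.
Length 3: A₁..A₃: k=1: 0+1190+11·17·7=2499; k=2: 1870+0+11·10·7=2640 → min 2499 | A₂..A₄: k=2: 0+1400+17·10·20=4800; k=3: 1190+0+17·7·20=3570 → min 3570 | A₃..A₅: k=3: 0+1540+10·7·11=2310; k=4: 1400+0+10·20·11=3600 → min 2310 | A₄..A₆: k=4: 0+3080+7·20·14=5040; k=5: 1540+0+7·11·14=2618 → min 2618.
Length 4: A₁..A₄: k=1: 0+3570+11·17·20=7310; k=2: 1870+1400+11·10·20=5470; k=3: 2499+0+11·7·20=4039 → min 4039 | A₂..A₅: k=2: 0+2310+17·10·11=4180; k=3: 1190+1540+17·7·11=4039; k=4: 3570+0+17·20·11=7310 → min 4039 | A₃..A₆: k=3: 0+2618+10·7·14=3598; k=4: 1400+3080+10·20·14=7280; k=5: 2310+0+10·11·14=3850 → min 3598.
Length 5: A₁..A₅: k=1: 0+4039+11·17·11=6096; k=2: 1870+2310+11·10·11=5390; k=3: 2499+1540+11·7·11=4886; k=4: 4039+0+11·20·11=6459 → min 4886 | A₂..A₆: k=2: 0+3598+17·10·14=5978; k=3: 1190+2618+17·7·14=5474; k=4: 3570+3080+17·20·14=11410; k=5: 4039+0+17·11·14=6657 → min 5474.
Length 6: A₁..A₆: k=1: 0+5474+11·17·14=8092; k=2: 1870+3598+11·10·14=7008; k=3: 2499+2618+11·7·14=6195; k=4: 4039+3080+11·20·14=10199; k=5: 4886+0+11·11·14=6580 → min 6195.
Optimal order: ((A₁ × (A₂ × A₃)) × ((A₄ × A₅) × A₆)) with cost 6195.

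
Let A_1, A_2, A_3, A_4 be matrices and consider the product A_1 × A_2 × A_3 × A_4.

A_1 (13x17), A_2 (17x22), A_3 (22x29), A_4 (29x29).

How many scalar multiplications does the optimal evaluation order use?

24089

Adjacent pairs: A_1A_2 = 13·17·22 = 4862; A_2A_3 = 17·22·29 = 10846; A_3A_4 = 22·29·29 = 18502.
Length 3: A_1..A_3: k=1: 0+10846+13·17·29=17255; k=2: 4862+0+13·22·29=13156 → min 13156 | A_2..A_4: k=2: 0+18502+17·22·29=29348; k=3: 10846+0+17·29·29=25143 → min 25143.
Length 4: A_1..A_4: k=1: 0+25143+13·17·29=31552; k=2: 4862+18502+13·22·29=31658; k=3: 13156+0+13·29·29=24089 → min 24089.
Optimal order: (((A_1 × A_2) × A_3) × A_4) with cost 24089.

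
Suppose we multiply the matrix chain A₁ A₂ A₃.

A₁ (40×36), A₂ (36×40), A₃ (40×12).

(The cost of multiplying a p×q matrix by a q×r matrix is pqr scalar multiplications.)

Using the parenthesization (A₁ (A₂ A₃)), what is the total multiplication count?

34560

(A₂ A₃): 36×40 by 40×12 → 36×12, cost 36·40·12 = 17280
(A₁ (A₂ A₃)): 40×36 by 36×12 → 40×12, cost 40·36·12 = 17280; cumulative 34560
Total: 34560 scalar multiplications.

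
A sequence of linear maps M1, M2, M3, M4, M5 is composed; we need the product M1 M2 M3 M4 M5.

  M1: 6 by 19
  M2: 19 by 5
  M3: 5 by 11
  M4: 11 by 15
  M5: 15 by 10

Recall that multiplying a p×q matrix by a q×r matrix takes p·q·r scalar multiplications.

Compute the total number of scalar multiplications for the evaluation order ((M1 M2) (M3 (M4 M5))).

3070

(M1 M2): 6×19 by 19×5 → 6×5, cost 6·19·5 = 570
(M4 M5): 11×15 by 15×10 → 11×10, cost 11·15·10 = 1650
(M3 (M4 M5)): 5×11 by 11×10 → 5×10, cost 5·11·10 = 550; cumulative 2200
((M1 M2) (M3 (M4 M5))): 6×5 by 5×10 → 6×10, cost 6·5·10 = 300; cumulative 3070
Total: 3070 scalar multiplications.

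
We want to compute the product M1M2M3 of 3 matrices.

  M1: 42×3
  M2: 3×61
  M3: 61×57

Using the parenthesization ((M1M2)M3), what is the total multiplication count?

(M1M2): 42×3 by 3×61 → 42×61, cost 42·3·61 = 7686
((M1M2)M3): 42×61 by 61×57 → 42×57, cost 42·61·57 = 146034; cumulative 153720
Total: 153720 scalar multiplications.

153720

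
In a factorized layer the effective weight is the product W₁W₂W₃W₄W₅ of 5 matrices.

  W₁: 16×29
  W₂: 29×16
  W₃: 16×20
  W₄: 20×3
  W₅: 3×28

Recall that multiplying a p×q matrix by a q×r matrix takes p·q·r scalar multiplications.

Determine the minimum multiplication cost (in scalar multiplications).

5088

Adjacent pairs: W₁W₂ = 16·29·16 = 7424; W₂W₃ = 29·16·20 = 9280; W₃W₄ = 16·20·3 = 960; W₄W₅ = 20·3·28 = 1680.
Length 3: W₁..W₃: k=1: 0+9280+16·29·20=18560; k=2: 7424+0+16·16·20=12544 → min 12544 | W₂..W₄: k=2: 0+960+29·16·3=2352; k=3: 9280+0+29·20·3=11020 → min 2352 | W₃..W₅: k=3: 0+1680+16·20·28=10640; k=4: 960+0+16·3·28=2304 → min 2304.
Length 4: W₁..W₄: k=1: 0+2352+16·29·3=3744; k=2: 7424+960+16·16·3=9152; k=3: 12544+0+16·20·3=13504 → min 3744 | W₂..W₅: k=2: 0+2304+29·16·28=15296; k=3: 9280+1680+29·20·28=27200; k=4: 2352+0+29·3·28=4788 → min 4788.
Length 5: W₁..W₅: k=1: 0+4788+16·29·28=17780; k=2: 7424+2304+16·16·28=16896; k=3: 12544+1680+16·20·28=23184; k=4: 3744+0+16·3·28=5088 → min 5088.
Optimal order: ((W₁(W₂(W₃W₄)))W₅) with cost 5088.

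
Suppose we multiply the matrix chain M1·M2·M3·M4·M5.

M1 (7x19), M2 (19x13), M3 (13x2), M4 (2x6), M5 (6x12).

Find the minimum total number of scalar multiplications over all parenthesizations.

Adjacent pairs: M1M2 = 7·19·13 = 1729; M2M3 = 19·13·2 = 494; M3M4 = 13·2·6 = 156; M4M5 = 2·6·12 = 144.
Length 3: M1..M3: k=1: 0+494+7·19·2=760; k=2: 1729+0+7·13·2=1911 → min 760 | M2..M4: k=2: 0+156+19·13·6=1638; k=3: 494+0+19·2·6=722 → min 722 | M3..M5: k=3: 0+144+13·2·12=456; k=4: 156+0+13·6·12=1092 → min 456.
Length 4: M1..M4: k=1: 0+722+7·19·6=1520; k=2: 1729+156+7·13·6=2431; k=3: 760+0+7·2·6=844 → min 844 | M2..M5: k=2: 0+456+19·13·12=3420; k=3: 494+144+19·2·12=1094; k=4: 722+0+19·6·12=2090 → min 1094.
Length 5: M1..M5: k=1: 0+1094+7·19·12=2690; k=2: 1729+456+7·13·12=3277; k=3: 760+144+7·2·12=1072; k=4: 844+0+7·6·12=1348 → min 1072.
Optimal order: ((M1·(M2·M3))·(M4·M5)) with cost 1072.

1072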